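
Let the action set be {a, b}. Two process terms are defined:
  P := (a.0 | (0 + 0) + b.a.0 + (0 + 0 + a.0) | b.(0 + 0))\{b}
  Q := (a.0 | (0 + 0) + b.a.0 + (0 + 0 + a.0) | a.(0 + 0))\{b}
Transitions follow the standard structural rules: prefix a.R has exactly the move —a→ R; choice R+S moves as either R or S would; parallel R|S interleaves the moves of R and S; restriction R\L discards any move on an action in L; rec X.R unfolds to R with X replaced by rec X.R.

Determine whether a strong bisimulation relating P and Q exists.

Reachable graph of P (3 states):
  s0 = (a.0 | (0 + 0) + b.a.0 + (0 + 0 + a.0) | b.(0 + 0))\{b} → -a-> s1, -a-> s2
  s1 = (0 | (0 + 0))\{b} → deadlocked
  s2 = (0 | b.(0 + 0))\{b} → deadlocked
Reachable graph of Q (4 states):
  t0 = (a.0 | (0 + 0) + b.a.0 + (0 + 0 + a.0) | a.(0 + 0))\{b} → -a-> t1, -a-> t2, -a-> t3
  t1 = ((0 + 0 + a.0) | (0 + 0))\{b} → -a-> t2
  t2 = (0 | (0 + 0))\{b} → deadlocked
  t3 = (0 | a.(0 + 0))\{b} → -a-> t2
Coarsest stable partition (strong bisimilarity classes):
  B0 = {s0, t1, t3}
  B1 = {s1, s2, t2}
  B2 = {t0}
s0 ∈ B0, t0 ∈ B2 → different blocks

P ≁ Q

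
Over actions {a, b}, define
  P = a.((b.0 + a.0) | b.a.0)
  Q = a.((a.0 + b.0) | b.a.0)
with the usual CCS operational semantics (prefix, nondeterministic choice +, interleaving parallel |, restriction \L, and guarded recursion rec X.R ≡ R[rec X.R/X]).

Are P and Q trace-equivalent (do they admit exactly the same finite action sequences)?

YES

P's transition system — 7 states:
  p0 = a.((b.0 + a.0) | b.a.0) → —a→ p1
  p1 = (b.0 + a.0) | b.a.0 → —a→ p2, —b→ p2, —b→ p3
  p2 = 0 | b.a.0 → —b→ p4
  p3 = (b.0 + a.0) | a.0 → —a→ p4, —a→ p5, —b→ p4
  p4 = 0 | a.0 → —a→ p6
  p5 = (b.0 + a.0) | 0 → —a→ p6, —b→ p6
  p6 = 0 | 0 → deadlocked
Q's transition system — 7 states:
  q0 = a.((a.0 + b.0) | b.a.0) → —a→ q1
  q1 = (a.0 + b.0) | b.a.0 → —a→ q2, —b→ q2, —b→ q3
  q2 = 0 | b.a.0 → —b→ q4
  q3 = (a.0 + b.0) | a.0 → —a→ q4, —a→ q5, —b→ q4
  q4 = 0 | a.0 → —a→ q6
  q5 = (a.0 + b.0) | 0 → —a→ q6, —b→ q6
  q6 = 0 | 0 → deadlocked
Partition-refinement fixed point:
  B0 = {p0, q0}
  B1 = {p1, q1}
  B2 = {p2, q2}
  B3 = {p4, q4}
  B4 = {p6, q6}
  B5 = {p3, q3}
  B6 = {p5, q5}
p0 ∈ B0, q0 ∈ B0 → same block
Bisimilar ⇒ trace-equivalent.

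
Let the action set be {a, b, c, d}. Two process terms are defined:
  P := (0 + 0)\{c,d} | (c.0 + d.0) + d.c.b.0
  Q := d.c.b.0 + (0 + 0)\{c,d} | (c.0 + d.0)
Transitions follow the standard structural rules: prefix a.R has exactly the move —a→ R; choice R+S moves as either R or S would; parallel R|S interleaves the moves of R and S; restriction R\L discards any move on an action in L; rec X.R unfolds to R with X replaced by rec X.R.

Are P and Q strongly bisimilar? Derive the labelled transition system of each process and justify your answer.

YES

Reachable graph of P (5 states):
  s0 = (0 + 0)\{c,d} | (c.0 + d.0) + d.c.b.0 | =c=> s1, =d=> s1, =d=> s2
  s1 = (0 + 0)\{c,d} | 0 | ∅
  s2 = c.b.0 | =c=> s3
  s3 = b.0 | =b=> s4
  s4 = 0 | ∅
Reachable graph of Q (5 states):
  t0 = d.c.b.0 + (0 + 0)\{c,d} | (c.0 + d.0) | =c=> t1, =d=> t1, =d=> t2
  t1 = (0 + 0)\{c,d} | 0 | ∅
  t2 = c.b.0 | =c=> t3
  t3 = b.0 | =b=> t4
  t4 = 0 | ∅
Partition-refinement fixed point:
  B0 = {s0, t0}
  B1 = {s1, s4, t1, t4}
  B2 = {s2, t2}
  B3 = {s3, t3}
s0 ∈ B0, t0 ∈ B0 → same block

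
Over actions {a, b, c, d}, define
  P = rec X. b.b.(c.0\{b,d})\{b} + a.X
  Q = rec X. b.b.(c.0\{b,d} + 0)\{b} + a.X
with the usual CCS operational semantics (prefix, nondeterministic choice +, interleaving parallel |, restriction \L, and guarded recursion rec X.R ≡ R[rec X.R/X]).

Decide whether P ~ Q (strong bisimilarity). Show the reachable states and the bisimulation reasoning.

P's transition system — 4 states:
  p0 = rec X. b.b.(c.0\{b,d})\{b} + a.X ⊢ =a=> p0, =b=> p1
  p1 = b.(c.0\{b,d})\{b} ⊢ =b=> p2
  p2 = (c.0\{b,d})\{b} ⊢ =c=> p3
  p3 = 0\{b,d}\{b} ⊢ stopped
Q's transition system — 4 states:
  q0 = rec X. b.b.(c.0\{b,d} + 0)\{b} + a.X ⊢ =a=> q0, =b=> q1
  q1 = b.(c.0\{b,d} + 0)\{b} ⊢ =b=> q2
  q2 = (c.0\{b,d} + 0)\{b} ⊢ =c=> q3
  q3 = 0\{b,d}\{b} ⊢ stopped
Partition-refinement fixed point:
  B0 = {p0, q0}
  B1 = {p1, q1}
  B2 = {p2, q2}
  B3 = {p3, q3}
p0 ∈ B0, q0 ∈ B0 → same block

YES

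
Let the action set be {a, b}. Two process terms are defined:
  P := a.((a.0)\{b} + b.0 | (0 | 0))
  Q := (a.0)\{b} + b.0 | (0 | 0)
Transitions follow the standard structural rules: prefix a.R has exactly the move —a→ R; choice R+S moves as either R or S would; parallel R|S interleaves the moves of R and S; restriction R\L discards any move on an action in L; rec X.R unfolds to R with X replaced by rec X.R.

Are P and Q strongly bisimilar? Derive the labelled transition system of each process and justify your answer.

P's transition system — 4 states:
  s0 = a.((a.0)\{b} + b.0 | (0 | 0)) ⊢ -a-> s1
  s1 = (a.0)\{b} + b.0 | (0 | 0) ⊢ -a-> s2, -b-> s3
  s2 = 0\{b} ⊢ stopped
  s3 = 0 | (0 | 0) ⊢ stopped
Q's transition system — 3 states:
  t0 = (a.0)\{b} + b.0 | (0 | 0) ⊢ -a-> t1, -b-> t2
  t1 = 0\{b} ⊢ stopped
  t2 = 0 | (0 | 0) ⊢ stopped
Partition-refinement fixed point:
  B0 = {s0}
  B1 = {s1, t0}
  B2 = {s2, s3, t1, t2}
s0 ∈ B0, t0 ∈ B1 → different blocks

P ≁ Q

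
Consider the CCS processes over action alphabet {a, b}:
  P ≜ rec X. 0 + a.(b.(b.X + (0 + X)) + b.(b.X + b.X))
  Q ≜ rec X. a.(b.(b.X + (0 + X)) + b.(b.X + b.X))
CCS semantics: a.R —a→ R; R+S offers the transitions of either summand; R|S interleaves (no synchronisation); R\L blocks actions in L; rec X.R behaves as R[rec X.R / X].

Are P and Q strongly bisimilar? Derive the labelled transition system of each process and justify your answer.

P ~ Q

Reachable graph of P (4 states):
  m0 = rec X. 0 + a.(b.(b.X + (0 + X)) + b.(b.X + b.X)) :: =a=> m1
  m1 = b.(b.(rec X. 0 + a.(b.(b.X + (0 + X)) + b.(b.X + b.X))) + (0 + (rec X. 0 + a.(b.(b.X + (0 + X)) + b.(b.X + b.X))))) + b.(b.(rec X. 0 + a.(b.(b.X + (0 + X)) + b.(b.X + b.X))) + b.(rec X. 0 + a.(b.(b.X + (0 + X)) + b.(b.X + b.X)))) :: =b=> m2, =b=> m3
  m2 = b.(rec X. 0 + a.(b.(b.X + (0 + X)) + b.(b.X + b.X))) + (0 + (rec X. 0 + a.(b.(b.X + (0 + X)) + b.(b.X + b.X)))) :: =a=> m1, =b=> m0
  m3 = b.(rec X. 0 + a.(b.(b.X + (0 + X)) + b.(b.X + b.X))) + b.(rec X. 0 + a.(b.(b.X + (0 + X)) + b.(b.X + b.X))) :: =b=> m0
Reachable graph of Q (4 states):
  n0 = rec X. a.(b.(b.X + (0 + X)) + b.(b.X + b.X)) :: =a=> n1
  n1 = b.(b.(rec X. a.(b.(b.X + (0 + X)) + b.(b.X + b.X))) + (0 + (rec X. a.(b.(b.X + (0 + X)) + b.(b.X + b.X))))) + b.(b.(rec X. a.(b.(b.X + (0 + X)) + b.(b.X + b.X))) + b.(rec X. a.(b.(b.X + (0 + X)) + b.(b.X + b.X)))) :: =b=> n2, =b=> n3
  n2 = b.(rec X. a.(b.(b.X + (0 + X)) + b.(b.X + b.X))) + (0 + (rec X. a.(b.(b.X + (0 + X)) + b.(b.X + b.X)))) :: =a=> n1, =b=> n0
  n3 = b.(rec X. a.(b.(b.X + (0 + X)) + b.(b.X + b.X))) + b.(rec X. a.(b.(b.X + (0 + X)) + b.(b.X + b.X))) :: =b=> n0
Partition-refinement fixed point:
  B0 = {m0, n0}
  B1 = {m1, n1}
  B2 = {m2, n2}
  B3 = {m3, n3}
m0 ∈ B0, n0 ∈ B0 → same block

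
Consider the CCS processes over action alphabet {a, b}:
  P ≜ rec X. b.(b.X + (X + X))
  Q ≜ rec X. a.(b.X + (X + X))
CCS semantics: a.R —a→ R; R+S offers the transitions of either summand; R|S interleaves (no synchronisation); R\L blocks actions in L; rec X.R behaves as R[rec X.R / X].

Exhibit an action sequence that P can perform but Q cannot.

b

P's transition system — 2 states:
  u0 = rec X. b.(b.X + (X + X)) :: -b-> u1
  u1 = b.(rec X. b.(b.X + (X + X))) + ((rec X. b.(b.X + (X + X))) + (rec X. b.(b.X + (X + X)))) :: -b-> u0, -b-> u1
Q's transition system — 2 states:
  v0 = rec X. a.(b.X + (X + X)) :: -a-> v1
  v1 = b.(rec X. a.(b.X + (X + X))) + ((rec X. a.(b.X + (X + X))) + (rec X. a.(b.X + (X + X)))) :: -a-> v1, -b-> v0
Executing b from P (initial set {u0}):
  after b @ step 1: {u1}
  ✓ P
Executing b from Q (initial set {v0}):
  after b @ step 1: ∅ (Q stuck)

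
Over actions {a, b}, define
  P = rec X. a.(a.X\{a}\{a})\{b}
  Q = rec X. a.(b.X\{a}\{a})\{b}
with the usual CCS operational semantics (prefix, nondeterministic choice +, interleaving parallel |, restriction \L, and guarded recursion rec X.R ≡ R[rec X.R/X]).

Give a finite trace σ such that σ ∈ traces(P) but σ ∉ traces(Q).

LTS(P): 3 reachable states
  u0 = rec X. a.(a.X\{a}\{a})\{b} | -a-> u1
  u1 = (a.(rec X. a.(a.X\{a}\{a})\{b})\{a}\{a})\{b} | -a-> u2
  u2 = (rec X. a.(a.X\{a}\{a})\{b})\{a}\{a}\{b} | (no moves)
LTS(Q): 2 reachable states
  v0 = rec X. a.(b.X\{a}\{a})\{b} | -a-> v1
  v1 = (b.(rec X. a.(b.X\{a}\{a})\{b})\{a}\{a})\{b} | (no moves)
Run σ = ⟨aa⟩ on P: start {u0}
  [1] a ⇒ {u1}
  [2] a ⇒ {u2}
  ✓ P
Run σ = ⟨aa⟩ on Q: start {v0}
  [1] a ⇒ {v1}
  [2] a ⇒ no successor for Q

aa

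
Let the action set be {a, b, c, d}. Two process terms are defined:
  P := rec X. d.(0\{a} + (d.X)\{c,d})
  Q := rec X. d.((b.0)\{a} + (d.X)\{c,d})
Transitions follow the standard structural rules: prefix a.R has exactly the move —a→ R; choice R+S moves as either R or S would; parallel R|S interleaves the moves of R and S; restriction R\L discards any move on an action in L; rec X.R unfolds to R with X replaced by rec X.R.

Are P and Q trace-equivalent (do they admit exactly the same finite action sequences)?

NO — witness ⟨db⟩

LTS(P): 2 reachable states
  p0 = rec X. d.(0\{a} + (d.X)\{c,d}) has moves -d-> p1
  p1 = 0\{a} + (d.(rec X. d.(0\{a} + (d.X)\{c,d})))\{c,d} has moves ∅
LTS(Q): 3 reachable states
  q0 = rec X. d.((b.0)\{a} + (d.X)\{c,d}) has moves -d-> q1
  q1 = (b.0)\{a} + (d.(rec X. d.((b.0)\{a} + (d.X)\{c,d})))\{c,d} has moves -b-> q2
  q2 = 0\{a} has moves ∅
Trace ⟨db⟩ through Q, begin at {q0}:
  step 1 (d): {q1}
  step 2 (b): {q2}
  — Q admits the full trace.
Trace ⟨db⟩ through P, begin at {p0}:
  step 1 (d): {p1}
  step 2 (b): no successor for P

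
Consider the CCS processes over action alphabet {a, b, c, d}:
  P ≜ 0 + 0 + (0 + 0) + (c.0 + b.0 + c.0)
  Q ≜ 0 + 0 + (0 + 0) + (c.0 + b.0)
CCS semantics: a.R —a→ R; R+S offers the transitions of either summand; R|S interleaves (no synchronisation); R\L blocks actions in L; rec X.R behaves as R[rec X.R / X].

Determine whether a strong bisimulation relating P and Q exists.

bisimilar

LTS(P): 2 reachable states
  m0 = 0 + 0 + (0 + 0) + (c.0 + b.0 + c.0) has moves =b=> m1, =c=> m1
  m1 = 0 has moves ·
LTS(Q): 2 reachable states
  n0 = 0 + 0 + (0 + 0) + (c.0 + b.0) has moves =b=> n1, =c=> n1
  n1 = 0 has moves ·
Bisimilarity quotient blocks:
  B0 = {m0, n0}
  B1 = {m1, n1}
m0 ∈ B0, n0 ∈ B0 → same block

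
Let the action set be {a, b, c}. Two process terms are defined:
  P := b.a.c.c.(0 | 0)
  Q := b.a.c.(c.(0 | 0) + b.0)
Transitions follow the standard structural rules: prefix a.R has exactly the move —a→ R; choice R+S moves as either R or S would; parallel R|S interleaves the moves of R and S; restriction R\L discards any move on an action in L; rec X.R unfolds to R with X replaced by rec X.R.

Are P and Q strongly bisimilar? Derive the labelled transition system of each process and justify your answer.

NO

P's transition system — 5 states:
  m0 = b.a.c.c.(0 | 0) | -b-> m1
  m1 = a.c.c.(0 | 0) | -a-> m2
  m2 = c.c.(0 | 0) | -c-> m3
  m3 = c.(0 | 0) | -c-> m4
  m4 = 0 | 0 | (no moves)
Q's transition system — 6 states:
  n0 = b.a.c.(c.(0 | 0) + b.0) | -b-> n1
  n1 = a.c.(c.(0 | 0) + b.0) | -a-> n2
  n2 = c.(c.(0 | 0) + b.0) | -c-> n3
  n3 = c.(0 | 0) + b.0 | -b-> n4, -c-> n5
  n4 = 0 | (no moves)
  n5 = 0 | 0 | (no moves)
Partition-refinement fixed point:
  B0 = {m0}
  B1 = {m1}
  B2 = {m2}
  B3 = {m3}
  B4 = {m4, n4, n5}
  B5 = {n0}
  B6 = {n1}
  B7 = {n2}
  B8 = {n3}
m0 ∈ B0, n0 ∈ B5 → different blocks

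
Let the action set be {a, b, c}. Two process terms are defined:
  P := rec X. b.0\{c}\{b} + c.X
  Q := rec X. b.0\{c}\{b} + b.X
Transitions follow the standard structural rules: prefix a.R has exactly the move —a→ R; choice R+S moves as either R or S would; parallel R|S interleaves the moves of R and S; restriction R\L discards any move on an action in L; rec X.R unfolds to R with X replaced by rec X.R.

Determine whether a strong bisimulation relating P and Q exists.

P's transition system — 2 states:
  p0 = rec X. b.0\{c}\{b} + c.X | ··b··> p1, ··c··> p0
  p1 = 0\{c}\{b} | (no moves)
Q's transition system — 2 states:
  q0 = rec X. b.0\{c}\{b} + b.X | ··b··> q0, ··b··> q1
  q1 = 0\{c}\{b} | (no moves)
Coarsest stable partition (strong bisimilarity classes):
  B0 = {p0}
  B1 = {p1, q1}
  B2 = {q0}
p0 ∈ B0, q0 ∈ B2 → different blocks

not bisimilar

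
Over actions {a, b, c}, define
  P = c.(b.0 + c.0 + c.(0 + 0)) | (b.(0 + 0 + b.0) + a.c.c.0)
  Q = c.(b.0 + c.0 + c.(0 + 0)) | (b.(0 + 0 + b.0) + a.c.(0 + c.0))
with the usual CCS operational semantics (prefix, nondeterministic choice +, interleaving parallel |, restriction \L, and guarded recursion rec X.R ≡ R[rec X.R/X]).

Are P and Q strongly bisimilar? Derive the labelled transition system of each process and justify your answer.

P ~ Q

Reachable graph of P (20 states):
  s0 = c.(b.0 + c.0 + c.(0 + 0)) | (b.(0 + 0 + b.0) + a.c.c.0) has moves =a=> s1, =b=> s2, =c=> s3
  s1 = c.(b.0 + c.0 + c.(0 + 0)) | c.c.0 has moves =c=> s4, =c=> s5
  s2 = c.(b.0 + c.0 + c.(0 + 0)) | (0 + 0 + b.0) has moves =b=> s6, =c=> s7
  s3 = (b.0 + c.0 + c.(0 + 0)) | (b.(0 + 0 + b.0) + a.c.c.0) has moves =a=> s4, =b=> s7, =b=> s8, =c=> s8, =c=> s9
  s4 = (b.0 + c.0 + c.(0 + 0)) | c.c.0 has moves =b=> s10, =c=> s10, =c=> s11, =c=> s12
  s5 = c.(b.0 + c.0 + c.(0 + 0)) | c.0 has moves =c=> s12, =c=> s6
  s6 = c.(b.0 + c.0 + c.(0 + 0)) | 0 has moves =c=> s13
  s7 = (b.0 + c.0 + c.(0 + 0)) | (0 + 0 + b.0) has moves =b=> s13, =b=> s14, =c=> s14, =c=> s15
  s8 = 0 | (b.(0 + 0 + b.0) + a.c.c.0) has moves =a=> s10, =b=> s14
  s9 = (0 + 0) | (b.(0 + 0 + b.0) + a.c.c.0) has moves =a=> s11, =b=> s15
  s10 = 0 | c.c.0 has moves =c=> s16
  s11 = (0 + 0) | c.c.0 has moves =c=> s17
  s12 = (b.0 + c.0 + c.(0 + 0)) | c.0 has moves =b=> s16, =c=> s13, =c=> s16, =c=> s17
  s13 = (b.0 + c.0 + c.(0 + 0)) | 0 has moves =b=> s18, =c=> s18, =c=> s19
  s14 = 0 | (0 + 0 + b.0) has moves =b=> s18
  s15 = (0 + 0) | (0 + 0 + b.0) has moves =b=> s19
  s16 = 0 | c.0 has moves =c=> s18
  s17 = (0 + 0) | c.0 has moves =c=> s19
  s18 = 0 | 0 has moves ∅
  s19 = (0 + 0) | 0 has moves ∅
Reachable graph of Q (20 states):
  t0 = c.(b.0 + c.0 + c.(0 + 0)) | (b.(0 + 0 + b.0) + a.c.(0 + c.0)) has moves =a=> t1, =b=> t2, =c=> t3
  t1 = c.(b.0 + c.0 + c.(0 + 0)) | c.(0 + c.0) has moves =c=> t4, =c=> t5
  t2 = c.(b.0 + c.0 + c.(0 + 0)) | (0 + 0 + b.0) has moves =b=> t6, =c=> t7
  t3 = (b.0 + c.0 + c.(0 + 0)) | (b.(0 + 0 + b.0) + a.c.(0 + c.0)) has moves =a=> t4, =b=> t7, =b=> t8, =c=> t8, =c=> t9
  t4 = (b.0 + c.0 + c.(0 + 0)) | c.(0 + c.0) has moves =b=> t10, =c=> t10, =c=> t11, =c=> t12
  t5 = c.(b.0 + c.0 + c.(0 + 0)) | (0 + c.0) has moves =c=> t12, =c=> t6
  t6 = c.(b.0 + c.0 + c.(0 + 0)) | 0 has moves =c=> t13
  t7 = (b.0 + c.0 + c.(0 + 0)) | (0 + 0 + b.0) has moves =b=> t13, =b=> t14, =c=> t14, =c=> t15
  t8 = 0 | (b.(0 + 0 + b.0) + a.c.(0 + c.0)) has moves =a=> t10, =b=> t14
  t9 = (0 + 0) | (b.(0 + 0 + b.0) + a.c.(0 + c.0)) has moves =a=> t11, =b=> t15
  t10 = 0 | c.(0 + c.0) has moves =c=> t16
  t11 = (0 + 0) | c.(0 + c.0) has moves =c=> t17
  t12 = (b.0 + c.0 + c.(0 + 0)) | (0 + c.0) has moves =b=> t16, =c=> t13, =c=> t16, =c=> t17
  t13 = (b.0 + c.0 + c.(0 + 0)) | 0 has moves =b=> t18, =c=> t18, =c=> t19
  t14 = 0 | (0 + 0 + b.0) has moves =b=> t18
  t15 = (0 + 0) | (0 + 0 + b.0) has moves =b=> t19
  t16 = 0 | (0 + c.0) has moves =c=> t18
  t17 = (0 + 0) | (0 + c.0) has moves =c=> t19
  t18 = 0 | 0 has moves ∅
  t19 = (0 + 0) | 0 has moves ∅
Partition-refinement fixed point:
  B0 = {s0, t0}
  B1 = {s2, t2}
  B2 = {s7, t7}
  B3 = {s14, s15, t14, t15}
  B4 = {s18, s19, t18, t19}
  B5 = {s13, t13}
  B6 = {s6, t6}
  B7 = {s1, t1}
  B8 = {s4, t4}
  B9 = {s10, s11, t10, t11}
  B10 = {s16, s17, t16, t17}
  B11 = {s12, t12}
  B12 = {s5, t5}
  B13 = {s3, t3}
  B14 = {s8, s9, t8, t9}
s0 ∈ B0, t0 ∈ B0 → same block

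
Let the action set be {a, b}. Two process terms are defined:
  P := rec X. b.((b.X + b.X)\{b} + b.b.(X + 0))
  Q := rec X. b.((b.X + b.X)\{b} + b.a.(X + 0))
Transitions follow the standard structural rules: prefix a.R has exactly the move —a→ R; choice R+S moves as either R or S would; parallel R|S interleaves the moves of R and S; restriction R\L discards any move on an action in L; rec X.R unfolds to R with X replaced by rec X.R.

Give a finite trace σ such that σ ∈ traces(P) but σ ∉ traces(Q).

Reachable graph of P (4 states):
  u0 = rec X. b.((b.X + b.X)\{b} + b.b.(X + 0)) ⊢ ··b··> u1
  u1 = (b.(rec X. b.((b.X + b.X)\{b} + b.b.(X + 0))) + b.(rec X. b.((b.X + b.X)\{b} + b.b.(X + 0))))\{b} + b.b.((rec X. b.((b.X + b.X)\{b} + b.b.(X + 0))) + 0) ⊢ ··b··> u2
  u2 = b.((rec X. b.((b.X + b.X)\{b} + b.b.(X + 0))) + 0) ⊢ ··b··> u3
  u3 = (rec X. b.((b.X + b.X)\{b} + b.b.(X + 0))) + 0 ⊢ ··b··> u1
Reachable graph of Q (4 states):
  v0 = rec X. b.((b.X + b.X)\{b} + b.a.(X + 0)) ⊢ ··b··> v1
  v1 = (b.(rec X. b.((b.X + b.X)\{b} + b.a.(X + 0))) + b.(rec X. b.((b.X + b.X)\{b} + b.a.(X + 0))))\{b} + b.a.((rec X. b.((b.X + b.X)\{b} + b.a.(X + 0))) + 0) ⊢ ··b··> v2
  v2 = a.((rec X. b.((b.X + b.X)\{b} + b.a.(X + 0))) + 0) ⊢ ··a··> v3
  v3 = (rec X. b.((b.X + b.X)\{b} + b.a.(X + 0))) + 0 ⊢ ··b··> v1
Trace ⟨bbb⟩ through P, begin at {u0}:
  after b @ step 1: {u1}
  after b @ step 2: {u2}
  after b @ step 3: {u3}
  ✓ P
Trace ⟨bbb⟩ through Q, begin at {v0}:
  after b @ step 1: {v1}
  after b @ step 2: {v2}
  after b @ step 3: no successor for Q

bbb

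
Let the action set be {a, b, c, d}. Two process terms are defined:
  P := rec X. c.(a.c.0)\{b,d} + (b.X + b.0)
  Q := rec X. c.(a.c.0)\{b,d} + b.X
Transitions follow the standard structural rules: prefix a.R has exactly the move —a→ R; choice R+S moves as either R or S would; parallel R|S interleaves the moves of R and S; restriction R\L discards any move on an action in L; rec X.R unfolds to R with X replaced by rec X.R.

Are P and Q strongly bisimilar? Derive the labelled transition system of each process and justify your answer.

NO

Reachable graph of P (5 states):
  p0 = rec X. c.(a.c.0)\{b,d} + (b.X + b.0) | --b--▸ p0, --b--▸ p1, --c--▸ p2
  p1 = 0 | deadlocked
  p2 = (a.c.0)\{b,d} | --a--▸ p3
  p3 = (c.0)\{b,d} | --c--▸ p4
  p4 = 0\{b,d} | deadlocked
Reachable graph of Q (4 states):
  q0 = rec X. c.(a.c.0)\{b,d} + b.X | --b--▸ q0, --c--▸ q1
  q1 = (a.c.0)\{b,d} | --a--▸ q2
  q2 = (c.0)\{b,d} | --c--▸ q3
  q3 = 0\{b,d} | deadlocked
Coarsest stable partition (strong bisimilarity classes):
  B0 = {p0}
  B1 = {p2, q1}
  B2 = {p3, q2}
  B3 = {p1, p4, q3}
  B4 = {q0}
p0 ∈ B0, q0 ∈ B4 → different blocks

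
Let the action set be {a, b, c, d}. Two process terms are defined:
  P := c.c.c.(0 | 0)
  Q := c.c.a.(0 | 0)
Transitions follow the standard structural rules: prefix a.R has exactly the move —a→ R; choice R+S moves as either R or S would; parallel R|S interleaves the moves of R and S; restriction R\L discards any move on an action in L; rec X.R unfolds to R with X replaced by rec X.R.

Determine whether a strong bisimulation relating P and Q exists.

NO

Reachable graph of P (4 states):
  u0 = c.c.c.(0 | 0) :: =c=> u1
  u1 = c.c.(0 | 0) :: =c=> u2
  u2 = c.(0 | 0) :: =c=> u3
  u3 = 0 | 0 :: deadlocked
Reachable graph of Q (4 states):
  v0 = c.c.a.(0 | 0) :: =c=> v1
  v1 = c.a.(0 | 0) :: =c=> v2
  v2 = a.(0 | 0) :: =a=> v3
  v3 = 0 | 0 :: deadlocked
Coarsest stable partition (strong bisimilarity classes):
  B0 = {u0}
  B1 = {u1}
  B2 = {u2}
  B3 = {u3, v3}
  B4 = {v0}
  B5 = {v1}
  B6 = {v2}
u0 ∈ B0, v0 ∈ B4 → different blocks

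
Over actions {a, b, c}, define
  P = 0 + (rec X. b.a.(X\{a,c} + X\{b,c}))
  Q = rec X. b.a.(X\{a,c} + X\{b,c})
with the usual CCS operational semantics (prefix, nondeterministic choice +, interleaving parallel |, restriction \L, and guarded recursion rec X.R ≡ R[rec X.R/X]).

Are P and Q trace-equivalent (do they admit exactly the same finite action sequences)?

traces(P) = traces(Q)

LTS(P): 4 reachable states
  p0 = 0 + (rec X. b.a.(X\{a,c} + X\{b,c})) ⊢ =b=> p1
  p1 = a.((rec X. b.a.(X\{a,c} + X\{b,c}))\{a,c} + (rec X. b.a.(X\{a,c} + X\{b,c}))\{b,c}) ⊢ =a=> p2
  p2 = (rec X. b.a.(X\{a,c} + X\{b,c}))\{a,c} + (rec X. b.a.(X\{a,c} + X\{b,c}))\{b,c} ⊢ =b=> p3
  p3 = (a.((rec X. b.a.(X\{a,c} + X\{b,c}))\{a,c} + (rec X. b.a.(X\{a,c} + X\{b,c}))\{b,c}))\{a,c} ⊢ ∅
LTS(Q): 4 reachable states
  q0 = rec X. b.a.(X\{a,c} + X\{b,c}) ⊢ =b=> q1
  q1 = a.((rec X. b.a.(X\{a,c} + X\{b,c}))\{a,c} + (rec X. b.a.(X\{a,c} + X\{b,c}))\{b,c}) ⊢ =a=> q2
  q2 = (rec X. b.a.(X\{a,c} + X\{b,c}))\{a,c} + (rec X. b.a.(X\{a,c} + X\{b,c}))\{b,c} ⊢ =b=> q3
  q3 = (a.((rec X. b.a.(X\{a,c} + X\{b,c}))\{a,c} + (rec X. b.a.(X\{a,c} + X\{b,c}))\{b,c}))\{a,c} ⊢ ∅
Partition-refinement fixed point:
  B0 = {p0, q0}
  B1 = {p1, q1}
  B2 = {p2, q2}
  B3 = {p3, q3}
p0 ∈ B0, q0 ∈ B0 → same block
Bisimilar ⇒ trace-equivalent.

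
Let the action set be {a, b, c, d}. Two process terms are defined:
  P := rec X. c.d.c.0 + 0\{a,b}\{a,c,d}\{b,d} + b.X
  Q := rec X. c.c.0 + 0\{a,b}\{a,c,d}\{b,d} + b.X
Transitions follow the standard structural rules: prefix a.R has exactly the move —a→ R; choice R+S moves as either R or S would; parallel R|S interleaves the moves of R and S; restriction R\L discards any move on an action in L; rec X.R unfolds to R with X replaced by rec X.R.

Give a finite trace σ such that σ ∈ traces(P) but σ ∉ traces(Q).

cd

Reachable graph of P (4 states):
  u0 = rec X. c.d.c.0 + 0\{a,b}\{a,c,d}\{b,d} + b.X ⊢ ··b··> u0, ··c··> u1
  u1 = d.c.0 ⊢ ··d··> u2
  u2 = c.0 ⊢ ··c··> u3
  u3 = 0 ⊢ (no moves)
Reachable graph of Q (3 states):
  v0 = rec X. c.c.0 + 0\{a,b}\{a,c,d}\{b,d} + b.X ⊢ ··b··> v0, ··c··> v1
  v1 = c.0 ⊢ ··c··> v2
  v2 = 0 ⊢ (no moves)
Run σ = ⟨cd⟩ on P: start {u0}
  [1] c ⇒ {u1}
  [2] d ⇒ {u2}
  — P admits the full trace.
Run σ = ⟨cd⟩ on Q: start {v0}
  [1] c ⇒ {v1}
  [2] d ⇒ ∅ (Q stuck)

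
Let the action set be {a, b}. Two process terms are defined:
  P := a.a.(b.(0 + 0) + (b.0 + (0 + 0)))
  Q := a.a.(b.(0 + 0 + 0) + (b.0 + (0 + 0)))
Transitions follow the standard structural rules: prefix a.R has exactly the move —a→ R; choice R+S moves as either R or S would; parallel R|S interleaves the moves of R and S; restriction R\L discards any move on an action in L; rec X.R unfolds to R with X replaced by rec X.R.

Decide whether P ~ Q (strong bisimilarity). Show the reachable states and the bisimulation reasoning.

LTS(P): 5 reachable states
  u0 = a.a.(b.(0 + 0) + (b.0 + (0 + 0))) → =a=> u1
  u1 = a.(b.(0 + 0) + (b.0 + (0 + 0))) → =a=> u2
  u2 = b.(0 + 0) + (b.0 + (0 + 0)) → =b=> u3, =b=> u4
  u3 = 0 → stopped
  u4 = 0 + 0 → stopped
LTS(Q): 5 reachable states
  v0 = a.a.(b.(0 + 0 + 0) + (b.0 + (0 + 0))) → =a=> v1
  v1 = a.(b.(0 + 0 + 0) + (b.0 + (0 + 0))) → =a=> v2
  v2 = b.(0 + 0 + 0) + (b.0 + (0 + 0)) → =b=> v3, =b=> v4
  v3 = 0 → stopped
  v4 = 0 + 0 + 0 → stopped
Bisimilarity quotient blocks:
  B0 = {u0, v0}
  B1 = {u1, v1}
  B2 = {u2, v2}
  B3 = {u3, u4, v3, v4}
u0 ∈ B0, v0 ∈ B0 → same block

bisimilar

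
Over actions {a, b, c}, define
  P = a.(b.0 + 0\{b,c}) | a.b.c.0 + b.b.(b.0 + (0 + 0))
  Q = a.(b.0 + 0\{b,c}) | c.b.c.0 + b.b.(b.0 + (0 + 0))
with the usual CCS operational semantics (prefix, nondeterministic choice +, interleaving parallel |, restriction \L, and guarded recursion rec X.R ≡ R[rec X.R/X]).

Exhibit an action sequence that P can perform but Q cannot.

aa

LTS(P): 15 reachable states
  s0 = a.(b.0 + 0\{b,c}) | a.b.c.0 + b.b.(b.0 + (0 + 0)) ⊢ —a→ s1, —a→ s2, —b→ s3
  s1 = (b.0 + 0\{b,c}) | a.b.c.0 ⊢ —a→ s4, —b→ s5
  s2 = a.(b.0 + 0\{b,c}) | b.c.0 ⊢ —a→ s4, —b→ s6
  s3 = b.(b.0 + (0 + 0)) ⊢ —b→ s7
  s4 = (b.0 + 0\{b,c}) | b.c.0 ⊢ —b→ s8, —b→ s9
  s5 = 0 | a.b.c.0 ⊢ —a→ s9
  s6 = a.(b.0 + 0\{b,c}) | c.0 ⊢ —a→ s8, —c→ s10
  s7 = b.0 + (0 + 0) ⊢ —b→ s11
  s8 = (b.0 + 0\{b,c}) | c.0 ⊢ —b→ s12, —c→ s13
  s9 = 0 | b.c.0 ⊢ —b→ s12
  s10 = a.(b.0 + 0\{b,c}) | 0 ⊢ —a→ s13
  s11 = 0 ⊢ ·
  s12 = 0 | c.0 ⊢ —c→ s14
  s13 = (b.0 + 0\{b,c}) | 0 ⊢ —b→ s14
  s14 = 0 | 0 ⊢ ·
LTS(Q): 15 reachable states
  t0 = a.(b.0 + 0\{b,c}) | c.b.c.0 + b.b.(b.0 + (0 + 0)) ⊢ —a→ t1, —b→ t2, —c→ t3
  t1 = (b.0 + 0\{b,c}) | c.b.c.0 ⊢ —b→ t4, —c→ t5
  t2 = b.(b.0 + (0 + 0)) ⊢ —b→ t6
  t3 = a.(b.0 + 0\{b,c}) | b.c.0 ⊢ —a→ t5, —b→ t7
  t4 = 0 | c.b.c.0 ⊢ —c→ t8
  t5 = (b.0 + 0\{b,c}) | b.c.0 ⊢ —b→ t8, —b→ t9
  t6 = b.0 + (0 + 0) ⊢ —b→ t10
  t7 = a.(b.0 + 0\{b,c}) | c.0 ⊢ —a→ t9, —c→ t11
  t8 = 0 | b.c.0 ⊢ —b→ t12
  t9 = (b.0 + 0\{b,c}) | c.0 ⊢ —b→ t12, —c→ t13
  t10 = 0 ⊢ ·
  t11 = a.(b.0 + 0\{b,c}) | 0 ⊢ —a→ t13
  t12 = 0 | c.0 ⊢ —c→ t14
  t13 = (b.0 + 0\{b,c}) | 0 ⊢ —b→ t14
  t14 = 0 | 0 ⊢ ·
Run σ = ⟨aa⟩ on P: start {s0}
  after a @ step 1: {s1, s2}
  after a @ step 2: {s4}
  — P admits the full trace.
Run σ = ⟨aa⟩ on Q: start {t0}
  after a @ step 1: {t1}
  after a @ step 2: ∅ (Q stuck)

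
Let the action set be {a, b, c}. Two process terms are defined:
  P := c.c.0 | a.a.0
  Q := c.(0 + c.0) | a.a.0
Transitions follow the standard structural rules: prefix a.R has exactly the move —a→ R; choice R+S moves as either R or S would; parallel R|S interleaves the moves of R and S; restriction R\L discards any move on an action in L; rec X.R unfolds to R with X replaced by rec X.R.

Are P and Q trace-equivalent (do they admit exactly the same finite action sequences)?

traces(P) = traces(Q)

LTS(P): 9 reachable states
  u0 = c.c.0 | a.a.0 → =a=> u1, =c=> u2
  u1 = c.c.0 | a.0 → =a=> u3, =c=> u4
  u2 = c.0 | a.a.0 → =a=> u4, =c=> u5
  u3 = c.c.0 | 0 → =c=> u6
  u4 = c.0 | a.0 → =a=> u6, =c=> u7
  u5 = 0 | a.a.0 → =a=> u7
  u6 = c.0 | 0 → =c=> u8
  u7 = 0 | a.0 → =a=> u8
  u8 = 0 | 0 → deadlocked
LTS(Q): 9 reachable states
  v0 = c.(0 + c.0) | a.a.0 → =a=> v1, =c=> v2
  v1 = c.(0 + c.0) | a.0 → =a=> v3, =c=> v4
  v2 = (0 + c.0) | a.a.0 → =a=> v4, =c=> v5
  v3 = c.(0 + c.0) | 0 → =c=> v6
  v4 = (0 + c.0) | a.0 → =a=> v6, =c=> v7
  v5 = 0 | a.a.0 → =a=> v7
  v6 = (0 + c.0) | 0 → =c=> v8
  v7 = 0 | a.0 → =a=> v8
  v8 = 0 | 0 → deadlocked
Coarsest stable partition (strong bisimilarity classes):
  B0 = {u0, v0}
  B1 = {u1, v1}
  B2 = {u4, v4}
  B3 = {u6, v6}
  B4 = {u8, v8}
  B5 = {u7, v7}
  B6 = {u3, v3}
  B7 = {u2, v2}
  B8 = {u5, v5}
u0 ∈ B0, v0 ∈ B0 → same block
Bisimilar ⇒ trace-equivalent.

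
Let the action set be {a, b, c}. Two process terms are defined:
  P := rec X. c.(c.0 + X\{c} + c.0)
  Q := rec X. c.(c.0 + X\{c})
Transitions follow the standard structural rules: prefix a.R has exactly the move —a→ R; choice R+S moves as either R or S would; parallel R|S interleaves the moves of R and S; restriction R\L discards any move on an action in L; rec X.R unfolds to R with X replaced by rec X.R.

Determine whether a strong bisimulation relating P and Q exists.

P's transition system — 3 states:
  s0 = rec X. c.(c.0 + X\{c} + c.0) has moves -c-> s1
  s1 = c.0 + (rec X. c.(c.0 + X\{c} + c.0))\{c} + c.0 has moves -c-> s2
  s2 = 0 has moves (no moves)
Q's transition system — 3 states:
  t0 = rec X. c.(c.0 + X\{c}) has moves -c-> t1
  t1 = c.0 + (rec X. c.(c.0 + X\{c}))\{c} has moves -c-> t2
  t2 = 0 has moves (no moves)
Coarsest stable partition (strong bisimilarity classes):
  B0 = {s0, t0}
  B1 = {s1, t1}
  B2 = {s2, t2}
s0 ∈ B0, t0 ∈ B0 → same block

YES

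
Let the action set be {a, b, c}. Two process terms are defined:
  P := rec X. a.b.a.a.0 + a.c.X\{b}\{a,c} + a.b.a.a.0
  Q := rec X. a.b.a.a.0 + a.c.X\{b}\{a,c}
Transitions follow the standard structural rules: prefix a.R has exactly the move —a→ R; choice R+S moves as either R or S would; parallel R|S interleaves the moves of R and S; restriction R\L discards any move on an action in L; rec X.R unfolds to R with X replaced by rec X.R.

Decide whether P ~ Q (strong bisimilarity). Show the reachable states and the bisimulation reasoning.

bisimilar

Reachable graph of P (7 states):
  s0 = rec X. a.b.a.a.0 + a.c.X\{b}\{a,c} + a.b.a.a.0 :: ··a··> s1, ··a··> s2
  s1 = b.a.a.0 :: ··b··> s3
  s2 = c.(rec X. a.b.a.a.0 + a.c.X\{b}\{a,c} + a.b.a.a.0)\{b}\{a,c} :: ··c··> s4
  s3 = a.a.0 :: ··a··> s5
  s4 = (rec X. a.b.a.a.0 + a.c.X\{b}\{a,c} + a.b.a.a.0)\{b}\{a,c} :: deadlocked
  s5 = a.0 :: ··a··> s6
  s6 = 0 :: deadlocked
Reachable graph of Q (7 states):
  t0 = rec X. a.b.a.a.0 + a.c.X\{b}\{a,c} :: ··a··> t1, ··a··> t2
  t1 = b.a.a.0 :: ··b··> t3
  t2 = c.(rec X. a.b.a.a.0 + a.c.X\{b}\{a,c})\{b}\{a,c} :: ··c··> t4
  t3 = a.a.0 :: ··a··> t5
  t4 = (rec X. a.b.a.a.0 + a.c.X\{b}\{a,c})\{b}\{a,c} :: deadlocked
  t5 = a.0 :: ··a··> t6
  t6 = 0 :: deadlocked
Partition-refinement fixed point:
  B0 = {s0, t0}
  B1 = {s2, t2}
  B2 = {s4, s6, t4, t6}
  B3 = {s1, t1}
  B4 = {s3, t3}
  B5 = {s5, t5}
s0 ∈ B0, t0 ∈ B0 → same block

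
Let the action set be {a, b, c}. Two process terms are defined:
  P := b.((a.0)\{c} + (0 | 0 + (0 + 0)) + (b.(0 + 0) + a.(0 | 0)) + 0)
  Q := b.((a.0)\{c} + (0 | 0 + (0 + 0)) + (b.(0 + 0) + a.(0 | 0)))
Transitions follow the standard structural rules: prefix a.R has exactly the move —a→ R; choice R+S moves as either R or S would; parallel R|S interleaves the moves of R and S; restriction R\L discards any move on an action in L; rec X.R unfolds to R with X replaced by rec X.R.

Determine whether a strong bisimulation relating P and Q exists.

bisimilar

Reachable graph of P (5 states):
  m0 = b.((a.0)\{c} + (0 | 0 + (0 + 0)) + (b.(0 + 0) + a.(0 | 0)) + 0) ⊢ -b-> m1
  m1 = (a.0)\{c} + (0 | 0 + (0 + 0)) + (b.(0 + 0) + a.(0 | 0)) + 0 ⊢ -a-> m2, -a-> m3, -b-> m4
  m2 = 0 | 0 ⊢ ·
  m3 = 0\{c} ⊢ ·
  m4 = 0 + 0 ⊢ ·
Reachable graph of Q (5 states):
  n0 = b.((a.0)\{c} + (0 | 0 + (0 + 0)) + (b.(0 + 0) + a.(0 | 0))) ⊢ -b-> n1
  n1 = (a.0)\{c} + (0 | 0 + (0 + 0)) + (b.(0 + 0) + a.(0 | 0)) ⊢ -a-> n2, -a-> n3, -b-> n4
  n2 = 0 | 0 ⊢ ·
  n3 = 0\{c} ⊢ ·
  n4 = 0 + 0 ⊢ ·
Partition-refinement fixed point:
  B0 = {m0, n0}
  B1 = {m1, n1}
  B2 = {m2, m3, m4, n2, n3, n4}
m0 ∈ B0, n0 ∈ B0 → same block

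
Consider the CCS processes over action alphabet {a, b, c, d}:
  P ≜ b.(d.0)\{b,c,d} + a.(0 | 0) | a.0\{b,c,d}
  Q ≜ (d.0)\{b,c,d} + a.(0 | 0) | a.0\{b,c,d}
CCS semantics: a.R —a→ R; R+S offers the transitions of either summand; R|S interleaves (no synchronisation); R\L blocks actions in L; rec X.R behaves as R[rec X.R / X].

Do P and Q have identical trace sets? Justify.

LTS(P): 5 reachable states
  m0 = b.(d.0)\{b,c,d} + a.(0 | 0) | a.0\{b,c,d} → --a--▸ m1, --a--▸ m2, --b--▸ m3
  m1 = 0 | 0 | a.0\{b,c,d} → --a--▸ m4
  m2 = a.(0 | 0) | 0\{b,c,d} → --a--▸ m4
  m3 = (d.0)\{b,c,d} → (no moves)
  m4 = 0 | 0 | 0\{b,c,d} → (no moves)
LTS(Q): 4 reachable states
  n0 = (d.0)\{b,c,d} + a.(0 | 0) | a.0\{b,c,d} → --a--▸ n1, --a--▸ n2
  n1 = 0 | 0 | a.0\{b,c,d} → --a--▸ n3
  n2 = a.(0 | 0) | 0\{b,c,d} → --a--▸ n3
  n3 = 0 | 0 | 0\{b,c,d} → (no moves)
Trace ⟨b⟩ through P, begin at {m0}:
  after b @ step 1: {m3}
  ✓ P
Trace ⟨b⟩ through Q, begin at {n0}:
  after b @ step 1: ∅  — Q cannot continue

traces(P) ≠ traces(Q) — witness ⟨b⟩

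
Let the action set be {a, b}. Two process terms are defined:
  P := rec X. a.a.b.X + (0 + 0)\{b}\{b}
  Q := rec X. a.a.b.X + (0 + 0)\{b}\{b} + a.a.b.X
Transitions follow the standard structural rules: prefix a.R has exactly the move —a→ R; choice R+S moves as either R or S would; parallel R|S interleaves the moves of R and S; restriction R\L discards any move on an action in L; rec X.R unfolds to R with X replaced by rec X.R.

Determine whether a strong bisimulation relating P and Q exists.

LTS(P): 3 reachable states
  m0 = rec X. a.a.b.X + (0 + 0)\{b}\{b} has moves ··a··> m1
  m1 = a.b.(rec X. a.a.b.X + (0 + 0)\{b}\{b}) has moves ··a··> m2
  m2 = b.(rec X. a.a.b.X + (0 + 0)\{b}\{b}) has moves ··b··> m0
LTS(Q): 3 reachable states
  n0 = rec X. a.a.b.X + (0 + 0)\{b}\{b} + a.a.b.X has moves ··a··> n1
  n1 = a.b.(rec X. a.a.b.X + (0 + 0)\{b}\{b} + a.a.b.X) has moves ··a··> n2
  n2 = b.(rec X. a.a.b.X + (0 + 0)\{b}\{b} + a.a.b.X) has moves ··b··> n0
Partition-refinement fixed point:
  B0 = {m0, n0}
  B1 = {m1, n1}
  B2 = {m2, n2}
m0 ∈ B0, n0 ∈ B0 → same block

bisimilar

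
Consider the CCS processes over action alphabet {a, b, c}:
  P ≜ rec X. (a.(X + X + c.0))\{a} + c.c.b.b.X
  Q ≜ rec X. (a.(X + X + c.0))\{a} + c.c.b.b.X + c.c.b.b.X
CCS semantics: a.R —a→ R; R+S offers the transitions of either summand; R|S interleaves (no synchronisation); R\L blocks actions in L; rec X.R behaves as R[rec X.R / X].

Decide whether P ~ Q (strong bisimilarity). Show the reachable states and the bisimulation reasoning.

bisimilar

LTS(P): 4 reachable states
  p0 = rec X. (a.(X + X + c.0))\{a} + c.c.b.b.X ⊢ --c--▸ p1
  p1 = c.b.b.(rec X. (a.(X + X + c.0))\{a} + c.c.b.b.X) ⊢ --c--▸ p2
  p2 = b.b.(rec X. (a.(X + X + c.0))\{a} + c.c.b.b.X) ⊢ --b--▸ p3
  p3 = b.(rec X. (a.(X + X + c.0))\{a} + c.c.b.b.X) ⊢ --b--▸ p0
LTS(Q): 4 reachable states
  q0 = rec X. (a.(X + X + c.0))\{a} + c.c.b.b.X + c.c.b.b.X ⊢ --c--▸ q1
  q1 = c.b.b.(rec X. (a.(X + X + c.0))\{a} + c.c.b.b.X + c.c.b.b.X) ⊢ --c--▸ q2
  q2 = b.b.(rec X. (a.(X + X + c.0))\{a} + c.c.b.b.X + c.c.b.b.X) ⊢ --b--▸ q3
  q3 = b.(rec X. (a.(X + X + c.0))\{a} + c.c.b.b.X + c.c.b.b.X) ⊢ --b--▸ q0
Coarsest stable partition (strong bisimilarity classes):
  B0 = {p0, q0}
  B1 = {p1, q1}
  B2 = {p2, q2}
  B3 = {p3, q3}
p0 ∈ B0, q0 ∈ B0 → same block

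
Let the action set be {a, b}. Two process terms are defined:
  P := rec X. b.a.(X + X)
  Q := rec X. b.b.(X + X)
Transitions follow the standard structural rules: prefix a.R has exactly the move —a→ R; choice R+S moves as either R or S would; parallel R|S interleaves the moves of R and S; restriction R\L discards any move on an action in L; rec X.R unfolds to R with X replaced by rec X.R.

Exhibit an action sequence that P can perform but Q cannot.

ba

Reachable graph of P (3 states):
  p0 = rec X. b.a.(X + X) | —b→ p1
  p1 = a.((rec X. b.a.(X + X)) + (rec X. b.a.(X + X))) | —a→ p2
  p2 = (rec X. b.a.(X + X)) + (rec X. b.a.(X + X)) | —b→ p1
Reachable graph of Q (3 states):
  q0 = rec X. b.b.(X + X) | —b→ q1
  q1 = b.((rec X. b.b.(X + X)) + (rec X. b.b.(X + X))) | —b→ q2
  q2 = (rec X. b.b.(X + X)) + (rec X. b.b.(X + X)) | —b→ q1
Executing ba from P (initial set {p0}):
  after b @ step 1: {p1}
  after a @ step 2: {p2}
  ✓ P
Executing ba from Q (initial set {q0}):
  after b @ step 1: {q1}
  after a @ step 2: ∅ (Q stuck)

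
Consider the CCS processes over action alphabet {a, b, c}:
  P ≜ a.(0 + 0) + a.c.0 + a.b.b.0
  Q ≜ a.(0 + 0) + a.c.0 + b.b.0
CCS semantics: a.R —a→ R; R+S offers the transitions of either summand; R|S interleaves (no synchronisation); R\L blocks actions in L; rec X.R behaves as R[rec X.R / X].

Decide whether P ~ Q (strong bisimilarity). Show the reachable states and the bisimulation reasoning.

LTS(P): 6 reachable states
  m0 = a.(0 + 0) + a.c.0 + a.b.b.0 :: --a--▸ m1, --a--▸ m2, --a--▸ m3
  m1 = 0 + 0 :: ∅
  m2 = b.b.0 :: --b--▸ m4
  m3 = c.0 :: --c--▸ m5
  m4 = b.0 :: --b--▸ m5
  m5 = 0 :: ∅
LTS(Q): 5 reachable states
  n0 = a.(0 + 0) + a.c.0 + b.b.0 :: --a--▸ n1, --a--▸ n2, --b--▸ n3
  n1 = 0 + 0 :: ∅
  n2 = c.0 :: --c--▸ n4
  n3 = b.0 :: --b--▸ n4
  n4 = 0 :: ∅
Coarsest stable partition (strong bisimilarity classes):
  B0 = {m0}
  B1 = {m1, m5, n1, n4}
  B2 = {m2}
  B3 = {m4, n3}
  B4 = {m3, n2}
  B5 = {n0}
m0 ∈ B0, n0 ∈ B5 → different blocks

NO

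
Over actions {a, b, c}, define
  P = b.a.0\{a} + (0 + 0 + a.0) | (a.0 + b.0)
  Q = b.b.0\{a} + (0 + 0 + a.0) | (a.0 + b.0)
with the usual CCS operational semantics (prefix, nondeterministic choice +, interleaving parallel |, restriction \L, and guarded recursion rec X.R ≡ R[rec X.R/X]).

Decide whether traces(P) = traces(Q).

trace-distinct — witness ⟨bb⟩

Reachable graph of P (6 states):
  u0 = b.a.0\{a} + (0 + 0 + a.0) | (a.0 + b.0) | -a-> u1, -a-> u2, -b-> u1, -b-> u3
  u1 = (0 + 0 + a.0) | 0 | -a-> u4
  u2 = 0 | (a.0 + b.0) | -a-> u4, -b-> u4
  u3 = a.0\{a} | -a-> u5
  u4 = 0 | 0 | stopped
  u5 = 0\{a} | stopped
Reachable graph of Q (6 states):
  v0 = b.b.0\{a} + (0 + 0 + a.0) | (a.0 + b.0) | -a-> v1, -a-> v2, -b-> v1, -b-> v3
  v1 = (0 + 0 + a.0) | 0 | -a-> v4
  v2 = 0 | (a.0 + b.0) | -a-> v4, -b-> v4
  v3 = b.0\{a} | -b-> v5
  v4 = 0 | 0 | stopped
  v5 = 0\{a} | stopped
Executing bb from Q (initial set {v0}):
  [1] b ⇒ {v1, v3}
  [2] b ⇒ {v5}
  ✓ Q
Executing bb from P (initial set {u0}):
  [1] b ⇒ {u1, u3}
  [2] b ⇒ ∅ (P stuck)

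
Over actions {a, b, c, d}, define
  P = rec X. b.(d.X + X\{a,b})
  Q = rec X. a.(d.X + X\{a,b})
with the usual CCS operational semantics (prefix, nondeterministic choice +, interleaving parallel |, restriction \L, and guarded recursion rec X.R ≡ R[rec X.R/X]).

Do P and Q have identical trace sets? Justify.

P's transition system — 2 states:
  m0 = rec X. b.(d.X + X\{a,b}) | ··b··> m1
  m1 = d.(rec X. b.(d.X + X\{a,b})) + (rec X. b.(d.X + X\{a,b}))\{a,b} | ··d··> m0
Q's transition system — 2 states:
  n0 = rec X. a.(d.X + X\{a,b}) | ··a··> n1
  n1 = d.(rec X. a.(d.X + X\{a,b})) + (rec X. a.(d.X + X\{a,b}))\{a,b} | ··d··> n0
Executing b from P (initial set {m0}):
  step 1 (b): {m1}
  P completes σ.
Executing b from Q (initial set {n0}):
  step 1 (b): ∅ (Q stuck)

NO — witness ⟨b⟩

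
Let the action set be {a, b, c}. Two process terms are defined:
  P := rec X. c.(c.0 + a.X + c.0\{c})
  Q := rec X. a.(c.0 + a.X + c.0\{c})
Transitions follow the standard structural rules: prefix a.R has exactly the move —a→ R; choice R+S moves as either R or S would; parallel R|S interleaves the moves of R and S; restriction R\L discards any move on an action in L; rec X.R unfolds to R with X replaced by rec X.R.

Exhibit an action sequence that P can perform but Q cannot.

Reachable graph of P (4 states):
  s0 = rec X. c.(c.0 + a.X + c.0\{c}) | =c=> s1
  s1 = c.0 + a.(rec X. c.(c.0 + a.X + c.0\{c})) + c.0\{c} | =a=> s0, =c=> s2, =c=> s3
  s2 = 0 | deadlocked
  s3 = 0\{c} | deadlocked
Reachable graph of Q (4 states):
  t0 = rec X. a.(c.0 + a.X + c.0\{c}) | =a=> t1
  t1 = c.0 + a.(rec X. a.(c.0 + a.X + c.0\{c})) + c.0\{c} | =a=> t0, =c=> t2, =c=> t3
  t2 = 0 | deadlocked
  t3 = 0\{c} | deadlocked
Trace ⟨c⟩ through P, begin at {s0}:
  [1] c ⇒ {s1}
  ✓ P
Trace ⟨c⟩ through Q, begin at {t0}:
  [1] c ⇒ ∅  — Q cannot continue

c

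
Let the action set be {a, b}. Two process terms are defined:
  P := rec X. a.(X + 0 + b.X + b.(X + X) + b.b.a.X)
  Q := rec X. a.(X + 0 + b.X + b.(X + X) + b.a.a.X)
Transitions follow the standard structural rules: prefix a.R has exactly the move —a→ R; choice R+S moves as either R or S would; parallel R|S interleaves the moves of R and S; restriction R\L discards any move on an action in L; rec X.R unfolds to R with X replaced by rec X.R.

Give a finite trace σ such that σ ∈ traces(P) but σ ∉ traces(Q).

LTS(P): 5 reachable states
  u0 = rec X. a.(X + 0 + b.X + b.(X + X) + b.b.a.X) | --a--▸ u1
  u1 = (rec X. a.(X + 0 + b.X + b.(X + X) + b.b.a.X)) + 0 + b.(rec X. a.(X + 0 + b.X + b.(X + X) + b.b.a.X)) + b.((rec X. a.(X + 0 + b.X + b.(X + X) + b.b.a.X)) + (rec X. a.(X + 0 + b.X + b.(X + X) + b.b.a.X))) + b.b.a.(rec X. a.(X + 0 + b.X + b.(X + X) + b.b.a.X)) | --a--▸ u1, --b--▸ u0, --b--▸ u2, --b--▸ u3
  u2 = (rec X. a.(X + 0 + b.X + b.(X + X) + b.b.a.X)) + (rec X. a.(X + 0 + b.X + b.(X + X) + b.b.a.X)) | --a--▸ u1
  u3 = b.a.(rec X. a.(X + 0 + b.X + b.(X + X) + b.b.a.X)) | --b--▸ u4
  u4 = a.(rec X. a.(X + 0 + b.X + b.(X + X) + b.b.a.X)) | --a--▸ u0
LTS(Q): 5 reachable states
  v0 = rec X. a.(X + 0 + b.X + b.(X + X) + b.a.a.X) | --a--▸ v1
  v1 = (rec X. a.(X + 0 + b.X + b.(X + X) + b.a.a.X)) + 0 + b.(rec X. a.(X + 0 + b.X + b.(X + X) + b.a.a.X)) + b.((rec X. a.(X + 0 + b.X + b.(X + X) + b.a.a.X)) + (rec X. a.(X + 0 + b.X + b.(X + X) + b.a.a.X))) + b.a.a.(rec X. a.(X + 0 + b.X + b.(X + X) + b.a.a.X)) | --a--▸ v1, --b--▸ v0, --b--▸ v2, --b--▸ v3
  v2 = (rec X. a.(X + 0 + b.X + b.(X + X) + b.a.a.X)) + (rec X. a.(X + 0 + b.X + b.(X + X) + b.a.a.X)) | --a--▸ v1
  v3 = a.a.(rec X. a.(X + 0 + b.X + b.(X + X) + b.a.a.X)) | --a--▸ v4
  v4 = a.(rec X. a.(X + 0 + b.X + b.(X + X) + b.a.a.X)) | --a--▸ v0
Executing abb from P (initial set {u0}):
  after a @ step 1: {u1}
  after b @ step 2: {u0, u2, u3}
  after b @ step 3: {u4}
  ✓ P
Executing abb from Q (initial set {v0}):
  after a @ step 1: {v1}
  after b @ step 2: {v0, v2, v3}
  after b @ step 3: ∅ (Q stuck)

abb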